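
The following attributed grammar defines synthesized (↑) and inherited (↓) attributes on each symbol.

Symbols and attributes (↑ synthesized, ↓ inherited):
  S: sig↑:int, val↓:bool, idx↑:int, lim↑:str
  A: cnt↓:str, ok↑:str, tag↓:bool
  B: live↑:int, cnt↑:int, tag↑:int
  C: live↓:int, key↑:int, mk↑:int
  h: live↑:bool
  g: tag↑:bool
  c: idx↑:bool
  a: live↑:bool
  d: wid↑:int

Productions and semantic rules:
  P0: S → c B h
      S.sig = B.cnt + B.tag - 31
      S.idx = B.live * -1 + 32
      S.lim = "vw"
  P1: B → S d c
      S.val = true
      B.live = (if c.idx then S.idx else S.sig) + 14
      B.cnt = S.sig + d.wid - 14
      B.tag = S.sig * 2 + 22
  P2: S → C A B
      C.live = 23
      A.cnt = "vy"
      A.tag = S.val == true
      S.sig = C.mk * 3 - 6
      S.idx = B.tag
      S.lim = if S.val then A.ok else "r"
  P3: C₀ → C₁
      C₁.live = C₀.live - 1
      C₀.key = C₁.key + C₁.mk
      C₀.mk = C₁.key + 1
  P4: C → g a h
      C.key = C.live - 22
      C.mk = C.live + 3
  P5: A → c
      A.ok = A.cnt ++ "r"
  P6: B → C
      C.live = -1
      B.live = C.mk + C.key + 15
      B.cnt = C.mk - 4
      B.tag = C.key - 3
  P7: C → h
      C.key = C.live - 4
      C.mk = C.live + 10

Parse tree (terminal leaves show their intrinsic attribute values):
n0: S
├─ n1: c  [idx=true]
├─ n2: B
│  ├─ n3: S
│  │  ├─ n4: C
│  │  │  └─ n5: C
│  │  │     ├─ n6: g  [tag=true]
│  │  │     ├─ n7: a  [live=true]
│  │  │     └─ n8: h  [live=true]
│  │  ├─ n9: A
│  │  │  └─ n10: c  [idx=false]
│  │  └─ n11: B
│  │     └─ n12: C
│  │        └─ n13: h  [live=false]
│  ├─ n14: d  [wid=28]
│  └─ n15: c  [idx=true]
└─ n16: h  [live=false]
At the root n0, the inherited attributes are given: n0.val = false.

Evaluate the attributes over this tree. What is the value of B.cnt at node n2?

11

1. n0.val = false  [given at root]
2. n1.idx = true  [terminal]
3. n3.val = true  [true]
4. n4.live = 23  [23]
5. n5.live = 22  [C₀.live - 1]
6. n6.tag = true  [terminal]
7. n7.live = true  [terminal]
8. n8.live = true  [terminal]
9. n5.key = 0  [C.live - 22]
10. n5.mk = 25  [C.live + 3]
11. n4.key = 25  [C₁.key + C₁.mk]
12. n4.mk = 1  [C₁.key + 1]
13. n9.cnt = "vy"  ["vy"]
14. n9.tag = true  [S.val == true]
15. n10.idx = false  [terminal]
16. n9.ok = "vyr"  [A.cnt ++ "r"]
17. n12.live = -1  [-1]
18. n13.live = false  [terminal]
19. n12.key = -5  [C.live - 4]
20. n12.mk = 9  [C.live + 10]
21. n11.live = 19  [C.mk + C.key + 15]
22. n11.cnt = 5  [C.mk - 4]
23. n11.tag = -8  [C.key - 3]
24. n3.sig = -3  [C.mk * 3 - 6]
25. n3.idx = -8  [B.tag]
26. n3.lim = "vyr"  [if S.val then A.ok else "r"]
27. n14.wid = 28  [terminal]
28. n15.idx = true  [terminal]
29. n2.live = 6  [(if c.idx then S.idx else S.sig) + 14]
30. n2.cnt = 11  [S.sig + d.wid - 14]
31. n2.tag = 16  [S.sig * 2 + 22]
32. n16.live = false  [terminal]
33. n0.sig = -4  [B.cnt + B.tag - 31]
34. n0.idx = 26  [B.live * -1 + 32]
35. n0.lim = "vw"  ["vw"]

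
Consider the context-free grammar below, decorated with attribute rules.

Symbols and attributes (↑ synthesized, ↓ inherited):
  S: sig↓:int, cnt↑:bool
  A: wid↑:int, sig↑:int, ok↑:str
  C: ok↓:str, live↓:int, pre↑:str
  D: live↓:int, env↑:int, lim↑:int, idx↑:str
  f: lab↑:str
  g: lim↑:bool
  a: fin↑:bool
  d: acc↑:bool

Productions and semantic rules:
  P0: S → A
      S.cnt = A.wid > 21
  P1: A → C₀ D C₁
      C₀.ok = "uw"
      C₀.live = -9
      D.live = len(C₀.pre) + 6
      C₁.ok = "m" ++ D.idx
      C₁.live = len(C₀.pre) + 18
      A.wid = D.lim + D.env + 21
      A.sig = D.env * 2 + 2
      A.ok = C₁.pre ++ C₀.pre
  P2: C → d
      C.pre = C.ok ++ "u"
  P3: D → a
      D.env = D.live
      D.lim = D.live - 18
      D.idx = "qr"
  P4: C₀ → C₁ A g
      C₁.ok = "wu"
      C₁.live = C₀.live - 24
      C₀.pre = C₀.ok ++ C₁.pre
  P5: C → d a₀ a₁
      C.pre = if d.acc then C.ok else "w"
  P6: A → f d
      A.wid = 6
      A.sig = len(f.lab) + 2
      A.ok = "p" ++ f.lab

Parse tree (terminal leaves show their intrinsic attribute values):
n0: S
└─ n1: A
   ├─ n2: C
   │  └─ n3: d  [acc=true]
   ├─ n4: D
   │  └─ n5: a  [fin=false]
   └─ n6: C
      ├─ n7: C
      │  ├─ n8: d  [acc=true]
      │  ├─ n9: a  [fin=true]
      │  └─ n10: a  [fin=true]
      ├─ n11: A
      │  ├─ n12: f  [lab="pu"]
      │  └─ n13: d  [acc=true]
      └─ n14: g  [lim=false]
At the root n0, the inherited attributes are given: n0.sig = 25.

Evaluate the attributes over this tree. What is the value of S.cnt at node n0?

1. n0.sig = 25  [given at root]
2. n2.ok = "uw"  ["uw"]
3. n2.live = -9  [-9]
4. n3.acc = true  [terminal]
5. n2.pre = "uwu"  [C.ok ++ "u"]
6. n4.live = 9  [len(C₀.pre) + 6]
7. n5.fin = false  [terminal]
8. n4.env = 9  [D.live]
9. n4.lim = -9  [D.live - 18]
10. n4.idx = "qr"  ["qr"]
11. n6.ok = "mqr"  ["m" ++ D.idx]
12. n6.live = 21  [len(C₀.pre) + 18]
13. n7.ok = "wu"  ["wu"]
14. n7.live = -3  [C₀.live - 24]
15. n8.acc = true  [terminal]
16. n9.fin = true  [terminal]
17. n10.fin = true  [terminal]
18. n7.pre = "wu"  [if d.acc then C.ok else "w"]
19. n12.lab = "pu"  [terminal]
20. n13.acc = true  [terminal]
21. n11.wid = 6  [6]
22. n11.sig = 4  [len(f.lab) + 2]
23. n11.ok = "ppu"  ["p" ++ f.lab]
24. n14.lim = false  [terminal]
25. n6.pre = "mqrwu"  [C₀.ok ++ C₁.pre]
26. n1.wid = 21  [D.lim + D.env + 21]
27. n1.sig = 20  [D.env * 2 + 2]
28. n1.ok = "mqrwuuwu"  [C₁.pre ++ C₀.pre]
29. n0.cnt = false  [A.wid > 21]

false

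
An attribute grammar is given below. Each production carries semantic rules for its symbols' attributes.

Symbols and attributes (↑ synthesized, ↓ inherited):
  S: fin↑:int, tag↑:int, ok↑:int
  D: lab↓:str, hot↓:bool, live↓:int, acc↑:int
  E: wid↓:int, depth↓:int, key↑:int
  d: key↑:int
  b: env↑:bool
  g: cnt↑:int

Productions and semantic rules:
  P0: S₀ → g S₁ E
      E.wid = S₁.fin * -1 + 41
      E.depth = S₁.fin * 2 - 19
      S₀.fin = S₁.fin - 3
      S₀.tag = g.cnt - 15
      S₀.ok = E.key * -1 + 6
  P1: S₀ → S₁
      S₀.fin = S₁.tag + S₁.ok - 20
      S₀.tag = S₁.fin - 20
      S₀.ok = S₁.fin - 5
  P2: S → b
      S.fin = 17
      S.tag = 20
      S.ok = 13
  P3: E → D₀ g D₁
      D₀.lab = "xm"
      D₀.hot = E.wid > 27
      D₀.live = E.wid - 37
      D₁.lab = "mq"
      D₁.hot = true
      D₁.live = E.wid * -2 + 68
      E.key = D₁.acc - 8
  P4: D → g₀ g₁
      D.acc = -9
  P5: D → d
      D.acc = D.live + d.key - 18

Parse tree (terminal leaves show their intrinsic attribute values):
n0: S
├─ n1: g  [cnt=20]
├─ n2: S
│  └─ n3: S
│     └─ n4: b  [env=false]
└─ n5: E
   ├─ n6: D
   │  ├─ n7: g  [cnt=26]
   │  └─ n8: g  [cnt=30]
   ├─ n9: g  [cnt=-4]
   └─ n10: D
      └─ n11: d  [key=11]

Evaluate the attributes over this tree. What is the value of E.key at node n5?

1. n1.cnt = 20  [terminal]
2. n4.env = false  [terminal]
3. n3.fin = 17  [17]
4. n3.tag = 20  [20]
5. n3.ok = 13  [13]
6. n2.fin = 13  [S₁.tag + S₁.ok - 20]
7. n2.tag = -3  [S₁.fin - 20]
8. n2.ok = 12  [S₁.fin - 5]
9. n5.wid = 28  [S₁.fin * -1 + 41]
10. n5.depth = 7  [S₁.fin * 2 - 19]
11. n6.lab = "xm"  ["xm"]
12. n6.hot = true  [E.wid > 27]
13. n6.live = -9  [E.wid - 37]
14. n7.cnt = 26  [terminal]
15. n8.cnt = 30  [terminal]
16. n6.acc = -9  [-9]
17. n9.cnt = -4  [terminal]
18. n10.lab = "mq"  ["mq"]
19. n10.hot = true  [true]
20. n10.live = 12  [E.wid * -2 + 68]
21. n11.key = 11  [terminal]
22. n10.acc = 5  [D.live + d.key - 18]
23. n5.key = -3  [D₁.acc - 8]
24. n0.fin = 10  [S₁.fin - 3]
25. n0.tag = 5  [g.cnt - 15]
26. n0.ok = 9  [E.key * -1 + 6]

-3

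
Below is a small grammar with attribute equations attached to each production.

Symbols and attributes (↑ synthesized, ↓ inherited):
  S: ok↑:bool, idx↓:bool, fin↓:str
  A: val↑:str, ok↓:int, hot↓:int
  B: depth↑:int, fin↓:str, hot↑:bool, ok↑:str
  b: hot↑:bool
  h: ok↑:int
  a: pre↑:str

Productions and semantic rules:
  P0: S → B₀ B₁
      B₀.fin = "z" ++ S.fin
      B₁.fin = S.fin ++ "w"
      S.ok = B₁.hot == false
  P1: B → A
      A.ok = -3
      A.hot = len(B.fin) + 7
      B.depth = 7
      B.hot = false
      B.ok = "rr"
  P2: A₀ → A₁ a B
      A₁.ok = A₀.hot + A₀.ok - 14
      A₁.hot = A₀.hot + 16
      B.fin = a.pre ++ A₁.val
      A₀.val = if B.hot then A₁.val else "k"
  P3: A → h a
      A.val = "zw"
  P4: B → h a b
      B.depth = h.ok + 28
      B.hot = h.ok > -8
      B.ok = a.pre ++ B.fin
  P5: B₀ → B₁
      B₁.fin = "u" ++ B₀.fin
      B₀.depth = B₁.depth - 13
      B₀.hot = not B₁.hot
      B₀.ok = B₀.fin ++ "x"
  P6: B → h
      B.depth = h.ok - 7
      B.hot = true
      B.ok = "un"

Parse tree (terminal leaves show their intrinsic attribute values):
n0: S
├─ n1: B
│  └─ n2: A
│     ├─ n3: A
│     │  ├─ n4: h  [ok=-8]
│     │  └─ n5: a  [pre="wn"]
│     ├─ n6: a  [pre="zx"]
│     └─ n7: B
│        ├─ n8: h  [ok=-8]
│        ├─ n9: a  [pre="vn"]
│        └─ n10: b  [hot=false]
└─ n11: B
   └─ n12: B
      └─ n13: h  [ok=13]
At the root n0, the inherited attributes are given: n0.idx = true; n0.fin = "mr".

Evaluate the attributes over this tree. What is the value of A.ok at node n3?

1. n0.idx = true  [given at root]
2. n0.fin = "mr"  [given at root]
3. n1.fin = "zmr"  ["z" ++ S.fin]
4. n2.ok = -3  [-3]
5. n2.hot = 10  [len(B.fin) + 7]
6. n3.ok = -7  [A₀.hot + A₀.ok - 14]
7. n3.hot = 26  [A₀.hot + 16]
8. n4.ok = -8  [terminal]
9. n5.pre = "wn"  [terminal]
10. n3.val = "zw"  ["zw"]
11. n6.pre = "zx"  [terminal]
12. n7.fin = "zxzw"  [a.pre ++ A₁.val]
13. n8.ok = -8  [terminal]
14. n9.pre = "vn"  [terminal]
15. n10.hot = false  [terminal]
16. n7.depth = 20  [h.ok + 28]
17. n7.hot = false  [h.ok > -8]
18. n7.ok = "vnzxzw"  [a.pre ++ B.fin]
19. n2.val = "k"  [if B.hot then A₁.val else "k"]
20. n1.depth = 7  [7]
21. n1.hot = false  [false]
22. n1.ok = "rr"  ["rr"]
23. n11.fin = "mrw"  [S.fin ++ "w"]
24. n12.fin = "umrw"  ["u" ++ B₀.fin]
25. n13.ok = 13  [terminal]
26. n12.depth = 6  [h.ok - 7]
27. n12.hot = true  [true]
28. n12.ok = "un"  ["un"]
29. n11.depth = -7  [B₁.depth - 13]
30. n11.hot = false  [not B₁.hot]
31. n11.ok = "mrwx"  [B₀.fin ++ "x"]
32. n0.ok = true  [B₁.hot == false]

-7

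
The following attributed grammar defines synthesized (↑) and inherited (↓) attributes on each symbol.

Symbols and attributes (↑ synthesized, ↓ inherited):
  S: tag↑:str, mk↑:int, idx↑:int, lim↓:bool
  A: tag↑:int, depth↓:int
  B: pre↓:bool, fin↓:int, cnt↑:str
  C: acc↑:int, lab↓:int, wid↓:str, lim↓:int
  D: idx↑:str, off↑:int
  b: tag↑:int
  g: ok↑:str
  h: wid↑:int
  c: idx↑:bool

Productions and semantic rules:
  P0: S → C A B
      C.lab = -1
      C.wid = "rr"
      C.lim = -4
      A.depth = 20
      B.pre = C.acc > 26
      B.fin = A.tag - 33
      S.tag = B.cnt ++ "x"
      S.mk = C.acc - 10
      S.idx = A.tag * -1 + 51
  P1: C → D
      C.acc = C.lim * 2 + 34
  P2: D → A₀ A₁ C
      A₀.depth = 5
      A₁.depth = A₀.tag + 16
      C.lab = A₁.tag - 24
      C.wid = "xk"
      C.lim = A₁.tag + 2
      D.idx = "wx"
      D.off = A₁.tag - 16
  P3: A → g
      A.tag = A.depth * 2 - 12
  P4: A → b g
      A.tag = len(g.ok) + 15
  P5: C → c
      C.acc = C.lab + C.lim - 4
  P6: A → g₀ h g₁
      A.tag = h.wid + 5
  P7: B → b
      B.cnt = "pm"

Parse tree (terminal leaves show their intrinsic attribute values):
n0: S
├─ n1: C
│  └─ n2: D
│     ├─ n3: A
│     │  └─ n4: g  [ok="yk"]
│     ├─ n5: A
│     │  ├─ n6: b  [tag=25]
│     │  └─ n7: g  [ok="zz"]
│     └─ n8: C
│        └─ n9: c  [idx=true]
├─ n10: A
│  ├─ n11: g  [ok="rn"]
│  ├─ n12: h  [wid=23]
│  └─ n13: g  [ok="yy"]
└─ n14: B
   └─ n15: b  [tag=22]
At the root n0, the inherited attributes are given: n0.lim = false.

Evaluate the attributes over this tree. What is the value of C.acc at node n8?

1. n0.lim = false  [given at root]
2. n1.lab = -1  [-1]
3. n1.wid = "rr"  ["rr"]
4. n1.lim = -4  [-4]
5. n3.depth = 5  [5]
6. n4.ok = "yk"  [terminal]
7. n3.tag = -2  [A.depth * 2 - 12]
8. n5.depth = 14  [A₀.tag + 16]
9. n6.tag = 25  [terminal]
10. n7.ok = "zz"  [terminal]
11. n5.tag = 17  [len(g.ok) + 15]
12. n8.lab = -7  [A₁.tag - 24]
13. n8.wid = "xk"  ["xk"]
14. n8.lim = 19  [A₁.tag + 2]
15. n9.idx = true  [terminal]
16. n8.acc = 8  [C.lab + C.lim - 4]
17. n2.idx = "wx"  ["wx"]
18. n2.off = 1  [A₁.tag - 16]
19. n1.acc = 26  [C.lim * 2 + 34]
20. n10.depth = 20  [20]
21. n11.ok = "rn"  [terminal]
22. n12.wid = 23  [terminal]
23. n13.ok = "yy"  [terminal]
24. n10.tag = 28  [h.wid + 5]
25. n14.pre = false  [C.acc > 26]
26. n14.fin = -5  [A.tag - 33]
27. n15.tag = 22  [terminal]
28. n14.cnt = "pm"  ["pm"]
29. n0.tag = "pmx"  [B.cnt ++ "x"]
30. n0.mk = 16  [C.acc - 10]
31. n0.idx = 23  [A.tag * -1 + 51]

8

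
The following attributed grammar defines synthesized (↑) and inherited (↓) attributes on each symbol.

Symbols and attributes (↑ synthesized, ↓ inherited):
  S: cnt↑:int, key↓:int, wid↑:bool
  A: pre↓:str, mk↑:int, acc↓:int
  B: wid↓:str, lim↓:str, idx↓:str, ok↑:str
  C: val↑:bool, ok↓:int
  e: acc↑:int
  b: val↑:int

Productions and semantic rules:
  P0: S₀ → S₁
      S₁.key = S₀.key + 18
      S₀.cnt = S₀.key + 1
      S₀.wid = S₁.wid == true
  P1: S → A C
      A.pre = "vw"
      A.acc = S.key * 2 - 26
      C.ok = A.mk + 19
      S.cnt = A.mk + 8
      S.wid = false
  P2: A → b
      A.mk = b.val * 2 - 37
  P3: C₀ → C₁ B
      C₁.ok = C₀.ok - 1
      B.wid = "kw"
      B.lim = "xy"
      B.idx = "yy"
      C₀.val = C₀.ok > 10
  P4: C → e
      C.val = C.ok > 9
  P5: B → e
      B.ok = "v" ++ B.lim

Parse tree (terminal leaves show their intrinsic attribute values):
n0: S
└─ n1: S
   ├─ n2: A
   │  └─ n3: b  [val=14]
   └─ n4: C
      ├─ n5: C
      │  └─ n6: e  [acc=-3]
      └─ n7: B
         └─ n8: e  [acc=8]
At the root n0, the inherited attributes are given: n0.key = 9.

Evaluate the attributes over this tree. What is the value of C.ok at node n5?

9

1. n0.key = 9  [given at root]
2. n1.key = 27  [S₀.key + 18]
3. n2.pre = "vw"  ["vw"]
4. n2.acc = 28  [S.key * 2 - 26]
5. n3.val = 14  [terminal]
6. n2.mk = -9  [b.val * 2 - 37]
7. n4.ok = 10  [A.mk + 19]
8. n5.ok = 9  [C₀.ok - 1]
9. n6.acc = -3  [terminal]
10. n5.val = false  [C.ok > 9]
11. n7.wid = "kw"  ["kw"]
12. n7.lim = "xy"  ["xy"]
13. n7.idx = "yy"  ["yy"]
14. n8.acc = 8  [terminal]
15. n7.ok = "vxy"  ["v" ++ B.lim]
16. n4.val = false  [C₀.ok > 10]
17. n1.cnt = -1  [A.mk + 8]
18. n1.wid = false  [false]
19. n0.cnt = 10  [S₀.key + 1]
20. n0.wid = false  [S₁.wid == true]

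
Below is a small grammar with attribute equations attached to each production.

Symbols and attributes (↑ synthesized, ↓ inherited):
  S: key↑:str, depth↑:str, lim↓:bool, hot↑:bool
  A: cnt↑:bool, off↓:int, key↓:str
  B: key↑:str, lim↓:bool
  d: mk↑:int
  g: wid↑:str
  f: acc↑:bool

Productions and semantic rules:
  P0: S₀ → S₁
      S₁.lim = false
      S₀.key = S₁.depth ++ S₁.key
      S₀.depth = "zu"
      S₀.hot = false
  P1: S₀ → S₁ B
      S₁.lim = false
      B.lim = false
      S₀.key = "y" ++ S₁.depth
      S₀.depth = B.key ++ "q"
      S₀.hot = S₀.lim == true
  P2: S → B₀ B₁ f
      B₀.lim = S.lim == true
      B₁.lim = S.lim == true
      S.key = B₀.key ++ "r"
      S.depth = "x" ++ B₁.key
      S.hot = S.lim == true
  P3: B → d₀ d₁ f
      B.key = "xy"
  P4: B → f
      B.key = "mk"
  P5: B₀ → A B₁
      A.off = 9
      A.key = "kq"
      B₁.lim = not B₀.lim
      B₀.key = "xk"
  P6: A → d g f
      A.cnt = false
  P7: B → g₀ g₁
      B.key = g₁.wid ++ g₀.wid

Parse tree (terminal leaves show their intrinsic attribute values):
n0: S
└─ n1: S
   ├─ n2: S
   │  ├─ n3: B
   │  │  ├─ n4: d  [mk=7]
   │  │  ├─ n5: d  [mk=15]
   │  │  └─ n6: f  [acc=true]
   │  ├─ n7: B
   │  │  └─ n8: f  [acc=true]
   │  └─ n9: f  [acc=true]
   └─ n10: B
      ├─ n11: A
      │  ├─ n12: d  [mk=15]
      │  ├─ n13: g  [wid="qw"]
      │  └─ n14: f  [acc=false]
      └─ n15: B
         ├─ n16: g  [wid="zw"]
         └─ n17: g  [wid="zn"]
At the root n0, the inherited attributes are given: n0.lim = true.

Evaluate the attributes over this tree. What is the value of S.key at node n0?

"xkqyxmk"

1. n0.lim = true  [given at root]
2. n1.lim = false  [false]
3. n2.lim = false  [false]
4. n3.lim = false  [S.lim == true]
5. n4.mk = 7  [terminal]
6. n5.mk = 15  [terminal]
7. n6.acc = true  [terminal]
8. n3.key = "xy"  ["xy"]
9. n7.lim = false  [S.lim == true]
10. n8.acc = true  [terminal]
11. n7.key = "mk"  ["mk"]
12. n9.acc = true  [terminal]
13. n2.key = "xyr"  [B₀.key ++ "r"]
14. n2.depth = "xmk"  ["x" ++ B₁.key]
15. n2.hot = false  [S.lim == true]
16. n10.lim = false  [false]
17. n11.off = 9  [9]
18. n11.key = "kq"  ["kq"]
19. n12.mk = 15  [terminal]
20. n13.wid = "qw"  [terminal]
21. n14.acc = false  [terminal]
22. n11.cnt = false  [false]
23. n15.lim = true  [not B₀.lim]
24. n16.wid = "zw"  [terminal]
25. n17.wid = "zn"  [terminal]
26. n15.key = "znzw"  [g₁.wid ++ g₀.wid]
27. n10.key = "xk"  ["xk"]
28. n1.key = "yxmk"  ["y" ++ S₁.depth]
29. n1.depth = "xkq"  [B.key ++ "q"]
30. n1.hot = false  [S₀.lim == true]
31. n0.key = "xkqyxmk"  [S₁.depth ++ S₁.key]
32. n0.depth = "zu"  ["zu"]
33. n0.hot = false  [false]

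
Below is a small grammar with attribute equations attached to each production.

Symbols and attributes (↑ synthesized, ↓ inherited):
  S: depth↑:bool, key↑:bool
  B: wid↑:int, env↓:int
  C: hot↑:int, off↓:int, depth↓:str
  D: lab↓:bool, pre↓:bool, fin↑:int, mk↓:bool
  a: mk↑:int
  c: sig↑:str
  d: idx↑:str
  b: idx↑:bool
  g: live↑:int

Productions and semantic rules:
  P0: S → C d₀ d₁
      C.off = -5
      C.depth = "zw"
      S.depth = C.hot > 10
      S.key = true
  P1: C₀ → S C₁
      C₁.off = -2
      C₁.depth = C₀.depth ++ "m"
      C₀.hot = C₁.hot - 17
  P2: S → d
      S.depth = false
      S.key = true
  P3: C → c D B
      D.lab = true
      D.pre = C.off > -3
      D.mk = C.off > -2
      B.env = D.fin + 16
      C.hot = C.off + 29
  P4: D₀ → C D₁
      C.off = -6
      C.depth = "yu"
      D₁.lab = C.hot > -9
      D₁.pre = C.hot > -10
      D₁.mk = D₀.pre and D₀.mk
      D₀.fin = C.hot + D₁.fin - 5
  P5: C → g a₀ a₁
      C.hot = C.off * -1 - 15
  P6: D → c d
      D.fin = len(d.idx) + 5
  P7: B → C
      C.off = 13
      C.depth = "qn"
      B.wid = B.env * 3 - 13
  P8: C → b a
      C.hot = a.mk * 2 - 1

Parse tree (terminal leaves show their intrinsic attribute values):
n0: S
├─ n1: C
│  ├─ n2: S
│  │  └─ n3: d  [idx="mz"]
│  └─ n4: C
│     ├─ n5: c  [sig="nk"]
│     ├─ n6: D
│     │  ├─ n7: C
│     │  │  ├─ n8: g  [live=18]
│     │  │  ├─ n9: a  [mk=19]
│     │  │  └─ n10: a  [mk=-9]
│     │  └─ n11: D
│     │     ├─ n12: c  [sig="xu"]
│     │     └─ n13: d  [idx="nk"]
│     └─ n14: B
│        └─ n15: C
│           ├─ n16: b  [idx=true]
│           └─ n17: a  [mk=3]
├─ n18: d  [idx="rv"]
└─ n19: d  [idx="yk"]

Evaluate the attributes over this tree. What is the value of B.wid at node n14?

14

1. n1.off = -5  [-5]
2. n1.depth = "zw"  ["zw"]
3. n3.idx = "mz"  [terminal]
4. n2.depth = false  [false]
5. n2.key = true  [true]
6. n4.off = -2  [-2]
7. n4.depth = "zwm"  [C₀.depth ++ "m"]
8. n5.sig = "nk"  [terminal]
9. n6.lab = true  [true]
10. n6.pre = true  [C.off > -3]
11. n6.mk = false  [C.off > -2]
12. n7.off = -6  [-6]
13. n7.depth = "yu"  ["yu"]
14. n8.live = 18  [terminal]
15. n9.mk = 19  [terminal]
16. n10.mk = -9  [terminal]
17. n7.hot = -9  [C.off * -1 - 15]
18. n11.lab = false  [C.hot > -9]
19. n11.pre = true  [C.hot > -10]
20. n11.mk = false  [D₀.pre and D₀.mk]
21. n12.sig = "xu"  [terminal]
22. n13.idx = "nk"  [terminal]
23. n11.fin = 7  [len(d.idx) + 5]
24. n6.fin = -7  [C.hot + D₁.fin - 5]
25. n14.env = 9  [D.fin + 16]
26. n15.off = 13  [13]
27. n15.depth = "qn"  ["qn"]
28. n16.idx = true  [terminal]
29. n17.mk = 3  [terminal]
30. n15.hot = 5  [a.mk * 2 - 1]
31. n14.wid = 14  [B.env * 3 - 13]
32. n4.hot = 27  [C.off + 29]
33. n1.hot = 10  [C₁.hot - 17]
34. n18.idx = "rv"  [terminal]
35. n19.idx = "yk"  [terminal]
36. n0.depth = false  [C.hot > 10]
37. n0.key = true  [true]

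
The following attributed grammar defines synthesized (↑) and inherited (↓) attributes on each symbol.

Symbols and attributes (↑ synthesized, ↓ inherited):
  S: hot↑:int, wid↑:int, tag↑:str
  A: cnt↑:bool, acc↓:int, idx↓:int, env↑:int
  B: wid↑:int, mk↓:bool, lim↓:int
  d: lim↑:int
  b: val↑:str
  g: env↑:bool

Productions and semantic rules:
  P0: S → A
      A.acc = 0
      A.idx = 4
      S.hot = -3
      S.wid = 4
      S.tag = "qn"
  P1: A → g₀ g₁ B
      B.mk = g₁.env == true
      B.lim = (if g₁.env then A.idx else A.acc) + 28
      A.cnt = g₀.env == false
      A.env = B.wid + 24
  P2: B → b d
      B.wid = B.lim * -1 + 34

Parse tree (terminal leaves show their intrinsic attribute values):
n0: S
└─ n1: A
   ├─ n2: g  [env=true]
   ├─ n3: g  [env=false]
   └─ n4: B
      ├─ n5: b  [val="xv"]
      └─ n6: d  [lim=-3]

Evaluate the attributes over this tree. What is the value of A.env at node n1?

30

1. n1.acc = 0  [0]
2. n1.idx = 4  [4]
3. n2.env = true  [terminal]
4. n3.env = false  [terminal]
5. n4.mk = false  [g₁.env == true]
6. n4.lim = 28  [(if g₁.env then A.idx else A.acc) + 28]
7. n5.val = "xv"  [terminal]
8. n6.lim = -3  [terminal]
9. n4.wid = 6  [B.lim * -1 + 34]
10. n1.cnt = false  [g₀.env == false]
11. n1.env = 30  [B.wid + 24]
12. n0.hot = -3  [-3]
13. n0.wid = 4  [4]
14. n0.tag = "qn"  ["qn"]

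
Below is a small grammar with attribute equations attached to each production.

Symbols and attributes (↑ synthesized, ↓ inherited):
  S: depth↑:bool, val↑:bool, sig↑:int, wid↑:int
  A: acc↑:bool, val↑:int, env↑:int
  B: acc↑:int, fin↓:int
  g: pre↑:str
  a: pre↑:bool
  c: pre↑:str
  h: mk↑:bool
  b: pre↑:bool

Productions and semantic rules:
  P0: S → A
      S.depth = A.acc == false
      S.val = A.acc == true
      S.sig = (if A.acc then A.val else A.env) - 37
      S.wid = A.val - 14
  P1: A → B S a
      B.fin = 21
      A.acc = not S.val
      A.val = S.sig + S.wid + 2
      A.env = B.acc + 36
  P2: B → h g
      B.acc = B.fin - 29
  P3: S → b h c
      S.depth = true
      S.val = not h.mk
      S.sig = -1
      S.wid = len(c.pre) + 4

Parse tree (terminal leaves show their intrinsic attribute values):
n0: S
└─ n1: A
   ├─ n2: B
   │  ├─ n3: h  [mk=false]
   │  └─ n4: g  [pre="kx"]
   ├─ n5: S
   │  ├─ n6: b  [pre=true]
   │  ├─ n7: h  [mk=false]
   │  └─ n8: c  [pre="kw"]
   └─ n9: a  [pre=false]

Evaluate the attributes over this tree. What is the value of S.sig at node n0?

1. n2.fin = 21  [21]
2. n3.mk = false  [terminal]
3. n4.pre = "kx"  [terminal]
4. n2.acc = -8  [B.fin - 29]
5. n6.pre = true  [terminal]
6. n7.mk = false  [terminal]
7. n8.pre = "kw"  [terminal]
8. n5.depth = true  [true]
9. n5.val = true  [not h.mk]
10. n5.sig = -1  [-1]
11. n5.wid = 6  [len(c.pre) + 4]
12. n9.pre = false  [terminal]
13. n1.acc = false  [not S.val]
14. n1.val = 7  [S.sig + S.wid + 2]
15. n1.env = 28  [B.acc + 36]
16. n0.depth = true  [A.acc == false]
17. n0.val = false  [A.acc == true]
18. n0.sig = -9  [(if A.acc then A.val else A.env) - 37]
19. n0.wid = -7  [A.val - 14]

-9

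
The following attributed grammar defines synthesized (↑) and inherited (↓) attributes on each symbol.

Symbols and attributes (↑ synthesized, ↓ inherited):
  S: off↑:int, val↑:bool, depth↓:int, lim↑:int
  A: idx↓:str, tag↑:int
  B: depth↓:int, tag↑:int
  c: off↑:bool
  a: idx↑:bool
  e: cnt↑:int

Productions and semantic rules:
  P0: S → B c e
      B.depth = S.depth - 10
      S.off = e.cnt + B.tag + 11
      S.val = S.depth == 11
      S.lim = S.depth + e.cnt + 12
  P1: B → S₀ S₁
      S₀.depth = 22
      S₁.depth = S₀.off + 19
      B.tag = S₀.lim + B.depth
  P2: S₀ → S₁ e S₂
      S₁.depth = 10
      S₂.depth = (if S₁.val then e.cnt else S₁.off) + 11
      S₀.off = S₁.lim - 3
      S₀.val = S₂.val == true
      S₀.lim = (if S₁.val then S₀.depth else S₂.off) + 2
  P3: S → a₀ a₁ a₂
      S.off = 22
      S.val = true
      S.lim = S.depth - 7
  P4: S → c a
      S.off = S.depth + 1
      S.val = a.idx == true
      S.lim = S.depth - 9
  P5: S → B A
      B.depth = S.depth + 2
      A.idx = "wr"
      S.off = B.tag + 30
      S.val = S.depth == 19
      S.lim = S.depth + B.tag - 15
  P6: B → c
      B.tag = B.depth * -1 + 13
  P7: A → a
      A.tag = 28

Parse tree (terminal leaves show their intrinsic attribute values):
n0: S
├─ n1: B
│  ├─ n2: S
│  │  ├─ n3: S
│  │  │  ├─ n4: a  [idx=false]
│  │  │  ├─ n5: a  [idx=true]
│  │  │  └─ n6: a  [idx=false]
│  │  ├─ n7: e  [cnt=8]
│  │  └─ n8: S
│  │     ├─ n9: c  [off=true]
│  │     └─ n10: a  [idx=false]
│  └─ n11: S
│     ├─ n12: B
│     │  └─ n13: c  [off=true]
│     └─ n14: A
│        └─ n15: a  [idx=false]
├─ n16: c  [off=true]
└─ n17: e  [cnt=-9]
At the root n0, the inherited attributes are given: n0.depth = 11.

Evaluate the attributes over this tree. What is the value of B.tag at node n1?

25

1. n0.depth = 11  [given at root]
2. n1.depth = 1  [S.depth - 10]
3. n2.depth = 22  [22]
4. n3.depth = 10  [10]
5. n4.idx = false  [terminal]
6. n5.idx = true  [terminal]
7. n6.idx = false  [terminal]
8. n3.off = 22  [22]
9. n3.val = true  [true]
10. n3.lim = 3  [S.depth - 7]
11. n7.cnt = 8  [terminal]
12. n8.depth = 19  [(if S₁.val then e.cnt else S₁.off) + 11]
13. n9.off = true  [terminal]
14. n10.idx = false  [terminal]
15. n8.off = 20  [S.depth + 1]
16. n8.val = false  [a.idx == true]
17. n8.lim = 10  [S.depth - 9]
18. n2.off = 0  [S₁.lim - 3]
19. n2.val = false  [S₂.val == true]
20. n2.lim = 24  [(if S₁.val then S₀.depth else S₂.off) + 2]
21. n11.depth = 19  [S₀.off + 19]
22. n12.depth = 21  [S.depth + 2]
23. n13.off = true  [terminal]
24. n12.tag = -8  [B.depth * -1 + 13]
25. n14.idx = "wr"  ["wr"]
26. n15.idx = false  [terminal]
27. n14.tag = 28  [28]
28. n11.off = 22  [B.tag + 30]
29. n11.val = true  [S.depth == 19]
30. n11.lim = -4  [S.depth + B.tag - 15]
31. n1.tag = 25  [S₀.lim + B.depth]
32. n16.off = true  [terminal]
33. n17.cnt = -9  [terminal]
34. n0.off = 27  [e.cnt + B.tag + 11]
35. n0.val = true  [S.depth == 11]
36. n0.lim = 14  [S.depth + e.cnt + 12]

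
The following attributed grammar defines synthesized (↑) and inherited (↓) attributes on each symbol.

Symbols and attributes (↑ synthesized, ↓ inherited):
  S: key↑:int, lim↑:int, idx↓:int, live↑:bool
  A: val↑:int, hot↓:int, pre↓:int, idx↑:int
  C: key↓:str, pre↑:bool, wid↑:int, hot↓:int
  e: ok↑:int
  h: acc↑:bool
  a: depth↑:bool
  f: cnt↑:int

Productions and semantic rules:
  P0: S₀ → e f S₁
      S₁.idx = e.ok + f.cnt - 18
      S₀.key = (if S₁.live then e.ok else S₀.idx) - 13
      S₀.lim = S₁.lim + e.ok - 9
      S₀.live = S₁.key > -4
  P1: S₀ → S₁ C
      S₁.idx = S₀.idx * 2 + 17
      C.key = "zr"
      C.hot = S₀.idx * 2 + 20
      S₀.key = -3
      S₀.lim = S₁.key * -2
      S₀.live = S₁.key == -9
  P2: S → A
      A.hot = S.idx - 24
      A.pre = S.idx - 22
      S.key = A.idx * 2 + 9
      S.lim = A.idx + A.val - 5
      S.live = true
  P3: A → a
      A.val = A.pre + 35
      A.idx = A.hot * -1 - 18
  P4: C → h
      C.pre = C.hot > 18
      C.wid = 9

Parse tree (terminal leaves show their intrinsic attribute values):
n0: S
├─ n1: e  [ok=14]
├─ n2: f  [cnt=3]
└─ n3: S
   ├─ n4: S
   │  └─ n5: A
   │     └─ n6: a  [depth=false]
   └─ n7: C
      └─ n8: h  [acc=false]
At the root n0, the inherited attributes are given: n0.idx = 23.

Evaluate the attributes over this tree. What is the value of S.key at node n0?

1. n0.idx = 23  [given at root]
2. n1.ok = 14  [terminal]
3. n2.cnt = 3  [terminal]
4. n3.idx = -1  [e.ok + f.cnt - 18]
5. n4.idx = 15  [S₀.idx * 2 + 17]
6. n5.hot = -9  [S.idx - 24]
7. n5.pre = -7  [S.idx - 22]
8. n6.depth = false  [terminal]
9. n5.val = 28  [A.pre + 35]
10. n5.idx = -9  [A.hot * -1 - 18]
11. n4.key = -9  [A.idx * 2 + 9]
12. n4.lim = 14  [A.idx + A.val - 5]
13. n4.live = true  [true]
14. n7.key = "zr"  ["zr"]
15. n7.hot = 18  [S₀.idx * 2 + 20]
16. n8.acc = false  [terminal]
17. n7.pre = false  [C.hot > 18]
18. n7.wid = 9  [9]
19. n3.key = -3  [-3]
20. n3.lim = 18  [S₁.key * -2]
21. n3.live = true  [S₁.key == -9]
22. n0.key = 1  [(if S₁.live then e.ok else S₀.idx) - 13]
23. n0.lim = 23  [S₁.lim + e.ok - 9]
24. n0.live = true  [S₁.key > -4]

1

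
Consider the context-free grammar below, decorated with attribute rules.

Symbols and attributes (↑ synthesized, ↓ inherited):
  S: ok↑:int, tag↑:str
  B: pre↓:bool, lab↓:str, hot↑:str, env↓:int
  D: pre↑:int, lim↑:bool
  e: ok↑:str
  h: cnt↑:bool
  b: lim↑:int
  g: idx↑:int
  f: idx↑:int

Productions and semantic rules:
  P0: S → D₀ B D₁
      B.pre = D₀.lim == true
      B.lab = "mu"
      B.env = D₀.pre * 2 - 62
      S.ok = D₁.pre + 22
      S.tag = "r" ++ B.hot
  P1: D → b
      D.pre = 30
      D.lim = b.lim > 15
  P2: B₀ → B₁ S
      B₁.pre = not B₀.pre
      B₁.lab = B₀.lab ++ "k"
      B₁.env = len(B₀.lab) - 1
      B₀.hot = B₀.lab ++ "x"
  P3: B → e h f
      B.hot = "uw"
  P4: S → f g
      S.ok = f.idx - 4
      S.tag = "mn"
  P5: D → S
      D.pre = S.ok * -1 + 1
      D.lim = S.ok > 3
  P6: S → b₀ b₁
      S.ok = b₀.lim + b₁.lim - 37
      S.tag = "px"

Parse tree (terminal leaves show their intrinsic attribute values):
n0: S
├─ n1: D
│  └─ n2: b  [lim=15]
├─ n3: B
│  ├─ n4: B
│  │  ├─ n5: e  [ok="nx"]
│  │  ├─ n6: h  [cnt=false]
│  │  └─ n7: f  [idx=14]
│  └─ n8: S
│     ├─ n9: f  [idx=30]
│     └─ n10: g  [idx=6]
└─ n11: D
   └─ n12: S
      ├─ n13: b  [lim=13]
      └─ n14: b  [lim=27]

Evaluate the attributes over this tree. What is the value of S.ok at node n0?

1. n2.lim = 15  [terminal]
2. n1.pre = 30  [30]
3. n1.lim = false  [b.lim > 15]
4. n3.pre = false  [D₀.lim == true]
5. n3.lab = "mu"  ["mu"]
6. n3.env = -2  [D₀.pre * 2 - 62]
7. n4.pre = true  [not B₀.pre]
8. n4.lab = "muk"  [B₀.lab ++ "k"]
9. n4.env = 1  [len(B₀.lab) - 1]
10. n5.ok = "nx"  [terminal]
11. n6.cnt = false  [terminal]
12. n7.idx = 14  [terminal]
13. n4.hot = "uw"  ["uw"]
14. n9.idx = 30  [terminal]
15. n10.idx = 6  [terminal]
16. n8.ok = 26  [f.idx - 4]
17. n8.tag = "mn"  ["mn"]
18. n3.hot = "mux"  [B₀.lab ++ "x"]
19. n13.lim = 13  [terminal]
20. n14.lim = 27  [terminal]
21. n12.ok = 3  [b₀.lim + b₁.lim - 37]
22. n12.tag = "px"  ["px"]
23. n11.pre = -2  [S.ok * -1 + 1]
24. n11.lim = false  [S.ok > 3]
25. n0.ok = 20  [D₁.pre + 22]
26. n0.tag = "rmux"  ["r" ++ B.hot]

20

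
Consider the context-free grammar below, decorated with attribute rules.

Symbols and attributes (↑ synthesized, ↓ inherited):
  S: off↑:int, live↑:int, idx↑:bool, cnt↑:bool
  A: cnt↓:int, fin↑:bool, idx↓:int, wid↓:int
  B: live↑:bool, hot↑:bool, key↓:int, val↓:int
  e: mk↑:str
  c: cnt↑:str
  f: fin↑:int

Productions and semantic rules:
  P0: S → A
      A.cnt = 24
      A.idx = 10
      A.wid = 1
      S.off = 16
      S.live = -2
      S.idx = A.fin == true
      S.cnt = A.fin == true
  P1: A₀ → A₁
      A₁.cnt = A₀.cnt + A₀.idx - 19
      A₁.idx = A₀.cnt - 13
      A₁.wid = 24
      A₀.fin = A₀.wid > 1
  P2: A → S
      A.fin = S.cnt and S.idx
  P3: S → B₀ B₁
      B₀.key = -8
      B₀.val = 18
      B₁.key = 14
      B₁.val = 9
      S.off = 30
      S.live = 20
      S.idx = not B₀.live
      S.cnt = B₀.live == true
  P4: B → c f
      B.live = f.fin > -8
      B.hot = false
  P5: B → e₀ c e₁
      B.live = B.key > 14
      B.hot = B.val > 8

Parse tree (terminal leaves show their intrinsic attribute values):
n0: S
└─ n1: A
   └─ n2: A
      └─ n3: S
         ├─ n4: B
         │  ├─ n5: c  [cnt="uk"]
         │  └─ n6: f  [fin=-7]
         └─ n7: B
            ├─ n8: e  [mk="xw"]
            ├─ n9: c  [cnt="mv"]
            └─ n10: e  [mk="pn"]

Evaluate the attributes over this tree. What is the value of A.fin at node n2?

false

1. n1.cnt = 24  [24]
2. n1.idx = 10  [10]
3. n1.wid = 1  [1]
4. n2.cnt = 15  [A₀.cnt + A₀.idx - 19]
5. n2.idx = 11  [A₀.cnt - 13]
6. n2.wid = 24  [24]
7. n4.key = -8  [-8]
8. n4.val = 18  [18]
9. n5.cnt = "uk"  [terminal]
10. n6.fin = -7  [terminal]
11. n4.live = true  [f.fin > -8]
12. n4.hot = false  [false]
13. n7.key = 14  [14]
14. n7.val = 9  [9]
15. n8.mk = "xw"  [terminal]
16. n9.cnt = "mv"  [terminal]
17. n10.mk = "pn"  [terminal]
18. n7.live = false  [B.key > 14]
19. n7.hot = true  [B.val > 8]
20. n3.off = 30  [30]
21. n3.live = 20  [20]
22. n3.idx = false  [not B₀.live]
23. n3.cnt = true  [B₀.live == true]
24. n2.fin = false  [S.cnt and S.idx]
25. n1.fin = false  [A₀.wid > 1]
26. n0.off = 16  [16]
27. n0.live = -2  [-2]
28. n0.idx = false  [A.fin == true]
29. n0.cnt = false  [A.fin == true]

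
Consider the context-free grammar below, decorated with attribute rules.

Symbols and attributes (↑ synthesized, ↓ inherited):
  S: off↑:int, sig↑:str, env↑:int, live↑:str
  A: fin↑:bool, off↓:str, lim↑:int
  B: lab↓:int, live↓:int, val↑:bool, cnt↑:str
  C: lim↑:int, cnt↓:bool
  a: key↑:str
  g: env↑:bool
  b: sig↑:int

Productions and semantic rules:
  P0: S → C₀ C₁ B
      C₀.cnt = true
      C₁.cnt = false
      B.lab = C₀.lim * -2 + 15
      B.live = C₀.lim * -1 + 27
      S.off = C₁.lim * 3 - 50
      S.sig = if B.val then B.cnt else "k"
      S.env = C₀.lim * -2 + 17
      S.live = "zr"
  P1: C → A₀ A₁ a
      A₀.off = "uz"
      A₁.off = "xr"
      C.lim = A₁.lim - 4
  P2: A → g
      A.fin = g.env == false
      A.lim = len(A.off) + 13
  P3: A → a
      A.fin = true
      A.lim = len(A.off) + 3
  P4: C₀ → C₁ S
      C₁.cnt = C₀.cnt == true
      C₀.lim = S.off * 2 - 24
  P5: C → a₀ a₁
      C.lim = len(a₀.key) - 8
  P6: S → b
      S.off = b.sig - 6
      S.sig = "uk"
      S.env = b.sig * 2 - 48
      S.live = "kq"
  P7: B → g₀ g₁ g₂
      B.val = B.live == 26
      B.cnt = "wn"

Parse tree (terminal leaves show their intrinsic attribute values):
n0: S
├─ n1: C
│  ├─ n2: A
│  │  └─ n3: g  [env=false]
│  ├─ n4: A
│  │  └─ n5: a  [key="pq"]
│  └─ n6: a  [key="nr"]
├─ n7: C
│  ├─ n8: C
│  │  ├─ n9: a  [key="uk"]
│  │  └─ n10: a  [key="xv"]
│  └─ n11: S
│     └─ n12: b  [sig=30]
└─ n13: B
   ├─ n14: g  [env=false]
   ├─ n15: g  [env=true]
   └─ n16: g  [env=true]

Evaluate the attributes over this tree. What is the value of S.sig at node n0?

"wn"

1. n1.cnt = true  [true]
2. n2.off = "uz"  ["uz"]
3. n3.env = false  [terminal]
4. n2.fin = true  [g.env == false]
5. n2.lim = 15  [len(A.off) + 13]
6. n4.off = "xr"  ["xr"]
7. n5.key = "pq"  [terminal]
8. n4.fin = true  [true]
9. n4.lim = 5  [len(A.off) + 3]
10. n6.key = "nr"  [terminal]
11. n1.lim = 1  [A₁.lim - 4]
12. n7.cnt = false  [false]
13. n8.cnt = false  [C₀.cnt == true]
14. n9.key = "uk"  [terminal]
15. n10.key = "xv"  [terminal]
16. n8.lim = -6  [len(a₀.key) - 8]
17. n12.sig = 30  [terminal]
18. n11.off = 24  [b.sig - 6]
19. n11.sig = "uk"  ["uk"]
20. n11.env = 12  [b.sig * 2 - 48]
21. n11.live = "kq"  ["kq"]
22. n7.lim = 24  [S.off * 2 - 24]
23. n13.lab = 13  [C₀.lim * -2 + 15]
24. n13.live = 26  [C₀.lim * -1 + 27]
25. n14.env = false  [terminal]
26. n15.env = true  [terminal]
27. n16.env = true  [terminal]
28. n13.val = true  [B.live == 26]
29. n13.cnt = "wn"  ["wn"]
30. n0.off = 22  [C₁.lim * 3 - 50]
31. n0.sig = "wn"  [if B.val then B.cnt else "k"]
32. n0.env = 15  [C₀.lim * -2 + 17]
33. n0.live = "zr"  ["zr"]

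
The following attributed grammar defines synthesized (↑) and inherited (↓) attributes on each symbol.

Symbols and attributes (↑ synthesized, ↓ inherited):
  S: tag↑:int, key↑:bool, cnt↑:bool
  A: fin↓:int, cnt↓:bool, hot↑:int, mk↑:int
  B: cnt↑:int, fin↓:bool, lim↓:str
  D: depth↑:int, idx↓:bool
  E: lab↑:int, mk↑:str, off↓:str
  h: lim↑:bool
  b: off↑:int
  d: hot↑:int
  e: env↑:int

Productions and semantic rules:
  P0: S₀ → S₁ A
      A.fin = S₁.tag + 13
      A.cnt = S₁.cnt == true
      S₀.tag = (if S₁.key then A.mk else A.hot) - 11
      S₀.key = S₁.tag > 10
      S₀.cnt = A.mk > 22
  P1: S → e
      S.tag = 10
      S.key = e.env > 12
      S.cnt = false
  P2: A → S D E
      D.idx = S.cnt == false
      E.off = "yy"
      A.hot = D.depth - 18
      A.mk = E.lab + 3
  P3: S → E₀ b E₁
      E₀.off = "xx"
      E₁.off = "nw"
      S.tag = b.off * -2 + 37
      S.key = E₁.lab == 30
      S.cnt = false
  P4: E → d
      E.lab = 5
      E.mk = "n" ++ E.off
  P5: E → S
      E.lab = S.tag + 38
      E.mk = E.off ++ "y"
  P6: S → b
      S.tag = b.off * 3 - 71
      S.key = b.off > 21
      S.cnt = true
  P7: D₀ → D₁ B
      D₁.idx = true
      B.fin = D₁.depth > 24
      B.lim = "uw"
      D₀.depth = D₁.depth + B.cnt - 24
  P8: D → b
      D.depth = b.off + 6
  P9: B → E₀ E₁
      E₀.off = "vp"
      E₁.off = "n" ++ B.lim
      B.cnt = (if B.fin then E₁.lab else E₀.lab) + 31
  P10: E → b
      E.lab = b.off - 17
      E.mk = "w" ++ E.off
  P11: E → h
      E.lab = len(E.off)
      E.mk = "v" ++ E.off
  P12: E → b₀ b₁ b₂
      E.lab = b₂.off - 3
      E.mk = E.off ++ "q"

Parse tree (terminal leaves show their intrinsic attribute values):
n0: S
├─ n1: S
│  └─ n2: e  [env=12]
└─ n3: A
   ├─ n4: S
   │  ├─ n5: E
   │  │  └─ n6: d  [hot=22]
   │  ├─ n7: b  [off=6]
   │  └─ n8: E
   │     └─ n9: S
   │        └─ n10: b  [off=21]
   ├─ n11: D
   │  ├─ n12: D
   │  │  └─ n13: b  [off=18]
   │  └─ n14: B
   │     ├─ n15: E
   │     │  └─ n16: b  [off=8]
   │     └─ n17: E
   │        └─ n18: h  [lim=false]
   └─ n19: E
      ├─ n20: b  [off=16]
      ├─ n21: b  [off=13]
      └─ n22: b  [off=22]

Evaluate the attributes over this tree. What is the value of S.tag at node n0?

1. n2.env = 12  [terminal]
2. n1.tag = 10  [10]
3. n1.key = false  [e.env > 12]
4. n1.cnt = false  [false]
5. n3.fin = 23  [S₁.tag + 13]
6. n3.cnt = false  [S₁.cnt == true]
7. n5.off = "xx"  ["xx"]
8. n6.hot = 22  [terminal]
9. n5.lab = 5  [5]
10. n5.mk = "nxx"  ["n" ++ E.off]
11. n7.off = 6  [terminal]
12. n8.off = "nw"  ["nw"]
13. n10.off = 21  [terminal]
14. n9.tag = -8  [b.off * 3 - 71]
15. n9.key = false  [b.off > 21]
16. n9.cnt = true  [true]
17. n8.lab = 30  [S.tag + 38]
18. n8.mk = "nwy"  [E.off ++ "y"]
19. n4.tag = 25  [b.off * -2 + 37]
20. n4.key = true  [E₁.lab == 30]
21. n4.cnt = false  [false]
22. n11.idx = true  [S.cnt == false]
23. n12.idx = true  [true]
24. n13.off = 18  [terminal]
25. n12.depth = 24  [b.off + 6]
26. n14.fin = false  [D₁.depth > 24]
27. n14.lim = "uw"  ["uw"]
28. n15.off = "vp"  ["vp"]
29. n16.off = 8  [terminal]
30. n15.lab = -9  [b.off - 17]
31. n15.mk = "wvp"  ["w" ++ E.off]
32. n17.off = "nuw"  ["n" ++ B.lim]
33. n18.lim = false  [terminal]
34. n17.lab = 3  [len(E.off)]
35. n17.mk = "vnuw"  ["v" ++ E.off]
36. n14.cnt = 22  [(if B.fin then E₁.lab else E₀.lab) + 31]
37. n11.depth = 22  [D₁.depth + B.cnt - 24]
38. n19.off = "yy"  ["yy"]
39. n20.off = 16  [terminal]
40. n21.off = 13  [terminal]
41. n22.off = 22  [terminal]
42. n19.lab = 19  [b₂.off - 3]
43. n19.mk = "yyq"  [E.off ++ "q"]
44. n3.hot = 4  [D.depth - 18]
45. n3.mk = 22  [E.lab + 3]
46. n0.tag = -7  [(if S₁.key then A.mk else A.hot) - 11]
47. n0.key = false  [S₁.tag > 10]
48. n0.cnt = false  [A.mk > 22]

-7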